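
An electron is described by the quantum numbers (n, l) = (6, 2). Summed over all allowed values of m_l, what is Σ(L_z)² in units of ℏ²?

Σ(L_z)² = 10 ℏ²

The allowed m_l values are -2, -1, 0, 1, 2.
Summing m² from −2 to 2: Σ m_l² = 10.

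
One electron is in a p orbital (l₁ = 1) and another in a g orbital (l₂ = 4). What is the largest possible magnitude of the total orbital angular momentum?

|L_tot|_max = √30 ℏ ≈ 5.477ℏ

Angular momentum addition gives L = |l₁ − l₂|, …, l₁ + l₂.
Allowed values: L = 3, 4, 5.
The largest magnitude corresponds to L = 5: |L_tot| = ℏ√(5·6) = √30 ℏ.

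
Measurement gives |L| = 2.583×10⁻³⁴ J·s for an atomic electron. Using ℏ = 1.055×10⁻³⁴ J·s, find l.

|L|/ℏ = (2.583×10⁻³⁴)/(1.055×10⁻³⁴) ≈ 2.448.
l(l+1) ≈ 2.448² ≈ 5.99, so l = 2.

l = 2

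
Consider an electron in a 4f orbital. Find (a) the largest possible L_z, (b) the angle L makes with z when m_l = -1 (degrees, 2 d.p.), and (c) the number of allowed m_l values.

4f means n = 4, l = 3.
L_z,max = lℏ = 3ℏ.
For m_l = -1: cos θ = -1/√12, θ ≈ 106.78°.
There are 2l+1 = 7 values of m_l.

L_z,max = 3ℏ; θ(m_l=-1) ≈ 106.78°; 7 values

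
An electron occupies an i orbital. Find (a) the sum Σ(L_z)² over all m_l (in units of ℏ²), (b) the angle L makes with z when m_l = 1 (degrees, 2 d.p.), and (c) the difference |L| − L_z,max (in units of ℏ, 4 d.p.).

Σ(L_z)² = 182 ℏ²; θ(m_l=1) ≈ 81.12°; |L|−L_z,max ≈ 0.4807ℏ

I corresponds to l = 6.
Σ m_l² = 182, so Σ(L_z)² = 182 ℏ².
For m_l = 1: cos θ = 1/√42, θ ≈ 81.12°.
|L| − L_z,max = (√42 − 6)ℏ ≈ 0.4807ℏ.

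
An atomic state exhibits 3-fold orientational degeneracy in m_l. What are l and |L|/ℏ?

l = 1, |L| = √2 ℏ ≈ 1.414ℏ

3 = 2l + 1, so l = (3−1)/2 = 1.
|L| = ℏ√(l(l+1)) = ℏ√(1·2) = √2 ℏ.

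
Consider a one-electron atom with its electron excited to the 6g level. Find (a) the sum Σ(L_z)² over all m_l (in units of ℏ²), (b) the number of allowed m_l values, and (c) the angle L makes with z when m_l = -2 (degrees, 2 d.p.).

The 6g level has l = 4.
Σ m_l² = 60, so Σ(L_z)² = 60 ℏ².
There are 2l+1 = 9 values of m_l.
For m_l = -2: cos θ = -2/√20, θ ≈ 116.57°.

Σ(L_z)² = 60 ℏ²; 9 values; θ(m_l=-2) ≈ 116.57°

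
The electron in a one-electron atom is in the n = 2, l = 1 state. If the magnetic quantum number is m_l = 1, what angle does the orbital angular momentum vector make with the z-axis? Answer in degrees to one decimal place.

|L|² = l(l+1)ℏ² = 2ℏ², so |L| = √2 ℏ.
L_z = m_l ℏ = 1ℏ.
cos θ = L_z/|L| = 1/√2, so θ ≈ 45.0°.

θ ≈ 45.0°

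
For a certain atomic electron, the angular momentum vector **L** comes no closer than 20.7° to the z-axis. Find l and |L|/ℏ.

At minimum angle, m_l = l, so cos θ = l/√(l(l+1)); cos²θ = l/(l+1) = 0.8751.
Thus l = 0.8751/(1 − 0.8751) ≈ 7.
Then |L| = ℏ√(7·8) = 2√14 ℏ.

l = 7, |L| = 2√14 ℏ ≈ 7.483ℏ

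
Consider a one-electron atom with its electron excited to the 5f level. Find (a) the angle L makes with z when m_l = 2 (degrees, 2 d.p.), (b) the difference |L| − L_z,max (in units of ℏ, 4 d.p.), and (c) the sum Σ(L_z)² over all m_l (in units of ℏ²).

θ(m_l=2) ≈ 54.74°; |L|−L_z,max ≈ 0.4641ℏ; Σ(L_z)² = 28 ℏ²

The 5f level has l = 3.
For m_l = 2: cos θ = 2/√12, θ ≈ 54.74°.
|L| − L_z,max = (2√3 − 3)ℏ ≈ 0.4641ℏ.
Σ m_l² = 28, so Σ(L_z)² = 28 ℏ².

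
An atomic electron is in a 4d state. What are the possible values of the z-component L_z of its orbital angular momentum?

For 4d, l = 2.
L_z = m_l ℏ with m_l ranging from −l to +l in integer steps.
For l = 2: m_l ∈ {-2, -1, 0, 1, 2}.

L_z ∈ {−2ℏ, −ℏ, 0, ℏ, 2ℏ}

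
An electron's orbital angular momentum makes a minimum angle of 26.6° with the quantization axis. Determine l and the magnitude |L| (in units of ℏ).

l = 4, |L| = 2√5 ℏ ≈ 4.472ℏ

cos θ_min = l/√(l(l+1)) = √(l/(l+1)), so l/(l+1) = cos²(26.6°) = 0.7995.
Solving: l = 4.
Then |L| = ℏ√(4·5) = 2√5 ℏ.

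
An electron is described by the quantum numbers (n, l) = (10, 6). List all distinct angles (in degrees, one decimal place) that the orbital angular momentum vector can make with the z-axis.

θ ∈ {22.2°, 39.5°, 51.9°, 62.4°, 72.0°, 81.1°, 90.0°, 98.9°, 108.0°, 117.6°, 128.1°, 140.5°, 157.8°}

|L| = √(l(l+1)) ℏ = √42 ℏ.
cos θ = m_l/√42 for each m_l ∈ {-6, -5, -4, -3, -2, -1, 0, 1, 2, 3, 4, 5, 6}.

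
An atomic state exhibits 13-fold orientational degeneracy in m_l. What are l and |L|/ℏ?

13 = 2l + 1, so l = (13−1)/2 = 6.
|L| = ℏ√(l(l+1)) = ℏ√(6·7) = √42 ℏ.

l = 6, |L| = √42 ℏ ≈ 6.481ℏ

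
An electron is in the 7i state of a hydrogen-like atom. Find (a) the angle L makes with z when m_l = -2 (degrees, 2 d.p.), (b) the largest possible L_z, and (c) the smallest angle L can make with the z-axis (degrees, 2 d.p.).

θ(m_l=-2) ≈ 107.98°; L_z,max = 6ℏ; θ_min ≈ 22.21°

For 7i, l = 6.
For m_l = -2: cos θ = -2/√42, θ ≈ 107.98°.
L_z,max = lℏ = 6ℏ.
cos θ_min = 6/√42, so θ_min ≈ 22.21°.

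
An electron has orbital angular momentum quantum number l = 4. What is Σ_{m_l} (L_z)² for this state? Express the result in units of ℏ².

m_l ∈ {-4, -3, -2, -1, 0, 1, 2, 3, 4}.
Σ m_l² = l(l+1)(2l+1)/3 = 4·5·9/3 = 60.

Σ(L_z)² = 60 ℏ²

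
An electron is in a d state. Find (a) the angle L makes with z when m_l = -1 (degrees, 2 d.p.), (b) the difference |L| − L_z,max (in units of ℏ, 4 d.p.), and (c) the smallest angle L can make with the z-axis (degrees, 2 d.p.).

θ(m_l=-1) ≈ 114.09°; |L|−L_z,max ≈ 0.4495ℏ; θ_min ≈ 35.26°

A d state has l = 2.
For m_l = -1: cos θ = -1/√6, θ ≈ 114.09°.
|L| − L_z,max = (√6 − 2)ℏ ≈ 0.4495ℏ.
cos θ_min = 2/√6, so θ_min ≈ 35.26°.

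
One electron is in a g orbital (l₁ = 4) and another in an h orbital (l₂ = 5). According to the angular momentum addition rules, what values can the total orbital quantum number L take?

L = 1, 2, 3, 4, 5, 6, 7, 8, 9

Angular momentum addition gives L = |l₁ − l₂|, …, l₁ + l₂.
Allowed values: L = 1, 2, 3, 4, 5, 6, 7, 8, 9.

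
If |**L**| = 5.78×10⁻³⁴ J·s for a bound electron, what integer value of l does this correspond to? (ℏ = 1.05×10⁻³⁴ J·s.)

|L|/ℏ = (5.78×10⁻³⁴)/(1.05×10⁻³⁴) ≈ 5.505.
(|L|/ℏ)² = l(l+1) ≈ 30.30 ⇒ l = 5.

l = 5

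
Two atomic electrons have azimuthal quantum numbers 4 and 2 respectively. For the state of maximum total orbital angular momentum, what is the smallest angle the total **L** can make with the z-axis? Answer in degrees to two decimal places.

θ_min ≈ 22.21°

By the triangle rule, |l₁ − l₂| ≤ L ≤ l₁ + l₂.
L ∈ {2, 3, 4, 5, 6}.
The maximum is L = 6, with |L_tot| = ℏ√(6·7) = √42 ℏ.
The minimum angle with z is arccos(6/√42) ≈ 22.21°.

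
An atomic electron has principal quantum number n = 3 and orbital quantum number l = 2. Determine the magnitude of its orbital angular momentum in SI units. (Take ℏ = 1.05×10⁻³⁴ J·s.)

|L| = ℏ√(l(l+1)) = ℏ√(2·3) = √6 ℏ
Numerically, |L| = 2.449 × (1.05×10⁻³⁴ J·s) = 2.57×10⁻³⁴ J·s.

|L| = 2.57×10⁻³⁴ J·s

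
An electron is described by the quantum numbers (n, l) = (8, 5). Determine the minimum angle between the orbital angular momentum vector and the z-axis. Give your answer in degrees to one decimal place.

|L|² = l(l+1)ℏ² = 30ℏ², so |L| = √30 ℏ.
The smallest angle corresponds to the largest L_z, i.e. m_l = l = 5, giving L_z = 5ℏ.
cos θ_min = 5/√30, so θ_min ≈ 24.1°.

θ_min ≈ 24.1°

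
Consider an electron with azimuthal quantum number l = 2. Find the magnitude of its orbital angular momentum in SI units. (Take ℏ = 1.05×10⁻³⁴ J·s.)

|L| = ℏ√(l(l+1)) = ℏ√(2·3) = √6 ℏ
Numerically, |L| = 2.449 × (1.05×10⁻³⁴ J·s) = 2.57×10⁻³⁴ J·s.

|L| = 2.57×10⁻³⁴ J·s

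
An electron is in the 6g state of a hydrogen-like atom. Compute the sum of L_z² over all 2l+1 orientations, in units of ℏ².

For 6g, l = 4.
The allowed m_l values are -4, -3, -2, -1, 0, 1, 2, 3, 4.
Σ m_l² = l(l+1)(2l+1)/3 = 4·5·9/3 = 60.

Σ(L_z)² = 60 ℏ²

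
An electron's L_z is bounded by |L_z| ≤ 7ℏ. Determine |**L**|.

The maximum L_z equals lℏ, giving l = 7.
Then |L| = ℏ√(7·8) = 2√14 ℏ.

|L| = 2√14 ℏ ≈ 7.483ℏ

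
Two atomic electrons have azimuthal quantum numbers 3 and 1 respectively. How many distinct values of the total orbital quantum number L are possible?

Angular momentum addition gives L = |l₁ − l₂|, …, l₁ + l₂.
L ∈ {2, 3, 4}.
That is 3 values.

3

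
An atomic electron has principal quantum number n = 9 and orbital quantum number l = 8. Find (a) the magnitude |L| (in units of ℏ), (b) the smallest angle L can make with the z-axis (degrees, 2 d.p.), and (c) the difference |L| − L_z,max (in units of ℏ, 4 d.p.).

|L| = 6√2 ℏ ≈ 8.485ℏ; θ_min ≈ 19.47°; |L|−L_z,max ≈ 0.4853ℏ

|L| = ℏ√(8·9) = 6√2 ℏ ≈ 8.485ℏ.
cos θ_min = 8/√72, so θ_min ≈ 19.47°.
|L| − L_z,max = (6√2 − 8)ℏ ≈ 0.4853ℏ.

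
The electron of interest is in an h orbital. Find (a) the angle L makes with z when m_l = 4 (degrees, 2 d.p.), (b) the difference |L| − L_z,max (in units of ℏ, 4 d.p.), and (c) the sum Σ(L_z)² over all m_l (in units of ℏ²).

θ(m_l=4) ≈ 43.09°; |L|−L_z,max ≈ 0.4772ℏ; Σ(L_z)² = 110 ℏ²

For an h orbital, l = 5.
For m_l = 4: cos θ = 4/√30, θ ≈ 43.09°.
|L| − L_z,max = (√30 − 5)ℏ ≈ 0.4772ℏ.
Σ m_l² = 110, so Σ(L_z)² = 110 ℏ².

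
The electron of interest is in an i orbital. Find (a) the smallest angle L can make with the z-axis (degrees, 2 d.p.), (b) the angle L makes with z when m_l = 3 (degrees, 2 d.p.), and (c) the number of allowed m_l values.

For an i orbital, l = 6.
cos θ_min = 6/√42, so θ_min ≈ 22.21°.
For m_l = 3: cos θ = 3/√42, θ ≈ 62.42°.
There are 2l+1 = 13 values of m_l.

θ_min ≈ 22.21°; θ(m_l=3) ≈ 62.42°; 13 values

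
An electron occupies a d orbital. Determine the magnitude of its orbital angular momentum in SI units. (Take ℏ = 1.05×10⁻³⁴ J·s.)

|L| = 2.57×10⁻³⁴ J·s

D corresponds to l = 2.
|L| = ℏ√(l(l+1)) = ℏ√(2·3) = √6 ℏ
Numerically, |L| = 2.449 × (1.05×10⁻³⁴ J·s) = 2.57×10⁻³⁴ J·s.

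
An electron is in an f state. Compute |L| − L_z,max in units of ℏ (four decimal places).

|L| − L_z,max ≈ 0.4641ℏ

For an f orbital, l = 3.
|L| = 2√3 ℏ ≈ 3.4641ℏ, while L_z,max = lℏ = 3ℏ.
The difference is (2√3 − 3)ℏ ≈ 0.4641ℏ.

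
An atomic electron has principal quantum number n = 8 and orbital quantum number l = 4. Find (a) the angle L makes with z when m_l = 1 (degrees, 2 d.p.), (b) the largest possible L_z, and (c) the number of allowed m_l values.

θ(m_l=1) ≈ 77.08°; L_z,max = 4ℏ; 9 values

For m_l = 1: cos θ = 1/√20, θ ≈ 77.08°.
L_z,max = lℏ = 4ℏ.
There are 2l+1 = 9 values of m_l.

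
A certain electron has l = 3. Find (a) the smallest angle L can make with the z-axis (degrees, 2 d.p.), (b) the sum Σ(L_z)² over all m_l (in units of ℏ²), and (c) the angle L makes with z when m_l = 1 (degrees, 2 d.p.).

θ_min ≈ 30.00°; Σ(L_z)² = 28 ℏ²; θ(m_l=1) ≈ 73.22°

cos θ_min = 3/√12, so θ_min ≈ 30.00°.
Σ m_l² = 28, so Σ(L_z)² = 28 ℏ².
For m_l = 1: cos θ = 1/√12, θ ≈ 73.22°.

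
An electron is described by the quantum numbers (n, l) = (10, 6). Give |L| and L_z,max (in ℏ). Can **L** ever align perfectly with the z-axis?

|L| = √42 ℏ ≈ 6.4807ℏ, while L_z,max = lℏ = 6ℏ.
Since |L| > L_z,max, the vector can never point exactly along z; the closest it comes is θ_min = arccos(6/√42) ≈ 22.2°.

No: L_z,max = 6ℏ < |L| = √42 ℏ ≈ 6.481ℏ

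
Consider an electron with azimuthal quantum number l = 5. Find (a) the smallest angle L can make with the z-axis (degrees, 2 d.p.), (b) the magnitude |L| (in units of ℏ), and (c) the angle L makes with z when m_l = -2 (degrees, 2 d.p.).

θ_min ≈ 24.09°; |L| = √30 ℏ ≈ 5.477ℏ; θ(m_l=-2) ≈ 111.42°

cos θ_min = 5/√30, so θ_min ≈ 24.09°.
|L| = ℏ√(5·6) = √30 ℏ ≈ 5.477ℏ.
For m_l = -2: cos θ = -2/√30, θ ≈ 111.42°.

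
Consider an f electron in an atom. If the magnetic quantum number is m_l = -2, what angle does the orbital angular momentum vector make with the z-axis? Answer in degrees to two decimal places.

θ ≈ 125.26°

An f state has l = 3.
|L|² = l(l+1)ℏ² = 12ℏ², so |L| = 2√3 ℏ.
L_z = m_l ℏ = −2ℏ.
cos θ = L_z/|L| = -2/√12, so θ ≈ 125.26°.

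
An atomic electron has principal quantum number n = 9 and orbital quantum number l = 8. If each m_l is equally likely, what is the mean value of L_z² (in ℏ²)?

m_l ∈ {-8, -7, -6, -5, -4, -3, -2, -1, 0, 1, 2, 3, 4, 5, 6, 7, 8}.
Average of L_z² over 17 states: 408/17 ℏ² = 24 ℏ².

⟨L_z²⟩ = 24 ℏ²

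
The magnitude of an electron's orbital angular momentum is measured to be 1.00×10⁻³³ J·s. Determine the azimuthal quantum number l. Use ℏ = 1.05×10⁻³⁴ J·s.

In units of ℏ, |L| ≈ 9.524.
l(l+1) ≈ 9.524² ≈ 90.70, so l = 9.

l = 9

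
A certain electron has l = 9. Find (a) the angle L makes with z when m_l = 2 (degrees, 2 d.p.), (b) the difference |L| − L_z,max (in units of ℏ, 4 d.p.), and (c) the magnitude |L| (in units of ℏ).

θ(m_l=2) ≈ 77.83°; |L|−L_z,max ≈ 0.4868ℏ; |L| = 3√10 ℏ ≈ 9.487ℏ

For m_l = 2: cos θ = 2/√90, θ ≈ 77.83°.
|L| − L_z,max = (3√10 − 9)ℏ ≈ 0.4868ℏ.
|L| = ℏ√(9·10) = 3√10 ℏ ≈ 9.487ℏ.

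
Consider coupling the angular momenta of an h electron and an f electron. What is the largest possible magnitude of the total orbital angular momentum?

|L_tot|_max = 6√2 ℏ ≈ 8.485ℏ

By the triangle rule, |l₁ − l₂| ≤ L ≤ l₁ + l₂.
So L can be 2, 3, 4, 5, 6, 7, 8.
The largest magnitude corresponds to L = 8: |L_tot| = ℏ√(8·9) = 6√2 ℏ.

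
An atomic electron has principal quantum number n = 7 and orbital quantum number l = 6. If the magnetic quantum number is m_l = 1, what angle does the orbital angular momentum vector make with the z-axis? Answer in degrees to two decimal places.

|L| = ℏ√(l(l+1)) = √42 ℏ.
L_z = m_l ℏ = 1ℏ.
cos θ = L_z/|L| = 1/√42, so θ ≈ 81.12°.

θ ≈ 81.12°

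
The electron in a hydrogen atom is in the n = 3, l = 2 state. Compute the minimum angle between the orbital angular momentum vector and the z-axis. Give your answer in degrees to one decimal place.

|L|² = l(l+1)ℏ² = 6ℏ², so |L| = √6 ℏ.
The smallest angle corresponds to the largest L_z, i.e. m_l = l = 2, giving L_z = 2ℏ.
cos θ_min = 2/√6, so θ_min ≈ 35.3°.

θ_min ≈ 35.3°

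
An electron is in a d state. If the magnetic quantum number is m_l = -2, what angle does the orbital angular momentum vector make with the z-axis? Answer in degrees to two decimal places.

A d state has l = 2.
|L| = √(l(l+1)) ℏ = √6 ℏ.
L_z = m_l ℏ = −2ℏ.
cos θ = L_z/|L| = -2/√6, so θ ≈ 144.74°.

θ ≈ 144.74°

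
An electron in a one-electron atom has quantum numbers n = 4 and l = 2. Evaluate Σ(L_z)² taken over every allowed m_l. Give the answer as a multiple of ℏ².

m_l ∈ {-2, -1, 0, 1, 2}.
Summing m² from −2 to 2: Σ m_l² = 10.

Σ(L_z)² = 10 ℏ²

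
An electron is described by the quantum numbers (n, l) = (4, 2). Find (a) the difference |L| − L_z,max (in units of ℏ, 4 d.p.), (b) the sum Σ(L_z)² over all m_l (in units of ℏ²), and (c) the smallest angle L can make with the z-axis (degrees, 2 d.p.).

|L|−L_z,max ≈ 0.4495ℏ; Σ(L_z)² = 10 ℏ²; θ_min ≈ 35.26°

|L| − L_z,max = (√6 − 2)ℏ ≈ 0.4495ℏ.
Σ m_l² = 10, so Σ(L_z)² = 10 ℏ².
cos θ_min = 2/√6, so θ_min ≈ 35.26°.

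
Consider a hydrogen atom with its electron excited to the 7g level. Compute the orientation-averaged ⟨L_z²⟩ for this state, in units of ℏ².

⟨L_z²⟩ = 6.667 ℏ²

The 7g level has l = 4.
m_l runs from −4 to 4, i.e. {-4, -3, -2, -1, 0, 1, 2, 3, 4}.
⟨L_z²⟩ = ℏ²·(Σ m_l²)/(2l+1) = ℏ²·60/9 = 6.667ℏ².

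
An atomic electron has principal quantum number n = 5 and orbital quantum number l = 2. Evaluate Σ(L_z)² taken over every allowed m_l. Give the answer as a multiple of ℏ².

Σ(L_z)² = 10 ℏ²

The allowed m_l values are -2, -1, 0, 1, 2.
Summing m² from −2 to 2: Σ m_l² = 10.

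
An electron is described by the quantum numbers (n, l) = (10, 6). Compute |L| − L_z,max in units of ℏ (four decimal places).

|L| − L_z,max ≈ 0.4807ℏ

|L| = √42 ℏ ≈ 6.4807ℏ, while L_z,max = lℏ = 6ℏ.
The difference is (√42 − 6)ℏ ≈ 0.4807ℏ.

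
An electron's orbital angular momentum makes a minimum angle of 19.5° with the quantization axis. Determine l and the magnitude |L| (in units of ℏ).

l = 8, |L| = 6√2 ℏ ≈ 8.485ℏ

cos θ_min = l/√(l(l+1)) = √(l/(l+1)), so l/(l+1) = cos²(19.5°) = 0.8886.
Solving: l = 8.
Then |L| = ℏ√(8·9) = 6√2 ℏ.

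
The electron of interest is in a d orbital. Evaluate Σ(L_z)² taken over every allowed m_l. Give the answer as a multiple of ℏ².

Σ(L_z)² = 10 ℏ²

D corresponds to l = 2.
m_l runs from −2 to 2, i.e. {-2, -1, 0, 1, 2}.
Σ m_l² = l(l+1)(2l+1)/3 = 2·3·5/3 = 10.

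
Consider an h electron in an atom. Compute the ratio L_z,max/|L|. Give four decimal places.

L_z,max/|L| = 0.9129

For an h orbital, l = 5.
|L| = √30 ℏ ≈ 5.4772ℏ, while L_z,max = lℏ = 5ℏ.
L_z,max/|L| = 5/√30 = 0.9129.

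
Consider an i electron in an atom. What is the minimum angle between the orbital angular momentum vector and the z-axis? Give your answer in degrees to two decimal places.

θ_min ≈ 22.21°

An i state has l = 6.
|L| = ℏ√(l(l+1)) = √42 ℏ.
The smallest angle corresponds to the largest L_z, i.e. m_l = l = 6, giving L_z = 6ℏ.
cos θ_min = 6/√42, so θ_min ≈ 22.21°.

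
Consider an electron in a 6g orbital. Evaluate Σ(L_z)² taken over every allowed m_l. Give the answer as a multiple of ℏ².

6g means n = 6, l = 4.
m_l runs from −4 to 4, i.e. {-4, -3, -2, -1, 0, 1, 2, 3, 4}.
Summing m² from −4 to 4: Σ m_l² = 60.

Σ(L_z)² = 60 ℏ²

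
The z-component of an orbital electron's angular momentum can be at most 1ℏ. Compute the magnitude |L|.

Since max m_l = l, l = 1.
Then |L| = ℏ√(1·2) = √2 ℏ.

|L| = √2 ℏ ≈ 1.414ℏ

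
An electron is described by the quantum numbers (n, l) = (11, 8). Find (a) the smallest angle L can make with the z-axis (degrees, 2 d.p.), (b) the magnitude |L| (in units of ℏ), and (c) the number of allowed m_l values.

θ_min ≈ 19.47°; |L| = 6√2 ℏ ≈ 8.485ℏ; 17 values

cos θ_min = 8/√72, so θ_min ≈ 19.47°.
|L| = ℏ√(8·9) = 6√2 ℏ ≈ 8.485ℏ.
There are 2l+1 = 17 values of m_l.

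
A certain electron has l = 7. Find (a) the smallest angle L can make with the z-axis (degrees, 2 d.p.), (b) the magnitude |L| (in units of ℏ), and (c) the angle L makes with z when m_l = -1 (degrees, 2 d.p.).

cos θ_min = 7/√56, so θ_min ≈ 20.70°.
|L| = ℏ√(7·8) = 2√14 ℏ ≈ 7.483ℏ.
For m_l = -1: cos θ = -1/√56, θ ≈ 97.68°.

θ_min ≈ 20.70°; |L| = 2√14 ℏ ≈ 7.483ℏ; θ(m_l=-1) ≈ 97.68°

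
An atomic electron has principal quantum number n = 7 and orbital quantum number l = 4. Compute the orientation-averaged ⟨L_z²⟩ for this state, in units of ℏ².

m_l runs from −4 to 4, i.e. {-4, -3, -2, -1, 0, 1, 2, 3, 4}.
⟨L_z²⟩ = ℏ²·(Σ m_l²)/(2l+1) = ℏ²·60/9 = 6.667ℏ².

⟨L_z²⟩ = 6.667 ℏ²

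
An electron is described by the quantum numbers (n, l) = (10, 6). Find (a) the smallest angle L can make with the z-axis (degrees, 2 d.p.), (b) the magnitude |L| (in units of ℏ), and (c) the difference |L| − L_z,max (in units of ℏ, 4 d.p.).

cos θ_min = 6/√42, so θ_min ≈ 22.21°.
|L| = ℏ√(6·7) = √42 ℏ ≈ 6.481ℏ.
|L| − L_z,max = (√42 − 6)ℏ ≈ 0.4807ℏ.

θ_min ≈ 22.21°; |L| = √42 ℏ ≈ 6.481ℏ; |L|−L_z,max ≈ 0.4807ℏ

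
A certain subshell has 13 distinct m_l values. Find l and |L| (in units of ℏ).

Since there are 2l+1 = 13 values of m_l, l = 6.
|L| = ℏ√(l(l+1)) = ℏ√(6·7) = √42 ℏ.

l = 6, |L| = √42 ℏ ≈ 6.481ℏ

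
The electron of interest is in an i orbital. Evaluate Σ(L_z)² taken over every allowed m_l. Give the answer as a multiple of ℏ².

An i state has l = 6.
m_l ∈ {-6, -5, -4, -3, -2, -1, 0, 1, 2, 3, 4, 5, 6}.
Σ m_l² = 2·(1 + 4 + 9 + 16 + 25 + 36) = 182.

Σ(L_z)² = 182 ℏ²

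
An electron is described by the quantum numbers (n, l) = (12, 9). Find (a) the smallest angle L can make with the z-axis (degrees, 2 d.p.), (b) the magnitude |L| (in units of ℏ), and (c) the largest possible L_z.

θ_min ≈ 18.43°; |L| = 3√10 ℏ ≈ 9.487ℏ; L_z,max = 9ℏ

cos θ_min = 9/√90, so θ_min ≈ 18.43°.
|L| = ℏ√(9·10) = 3√10 ℏ ≈ 9.487ℏ.
L_z,max = lℏ = 9ℏ.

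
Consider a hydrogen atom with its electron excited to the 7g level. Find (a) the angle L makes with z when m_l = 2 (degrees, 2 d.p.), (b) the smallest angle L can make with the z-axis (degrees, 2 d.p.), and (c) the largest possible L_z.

θ(m_l=2) ≈ 63.43°; θ_min ≈ 26.57°; L_z,max = 4ℏ

The 7g level has l = 4.
For m_l = 2: cos θ = 2/√20, θ ≈ 63.43°.
cos θ_min = 4/√20, so θ_min ≈ 26.57°.
L_z,max = lℏ = 4ℏ.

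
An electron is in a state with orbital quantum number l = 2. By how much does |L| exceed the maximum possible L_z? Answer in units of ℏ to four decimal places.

|L| = √6 ℏ ≈ 2.4495ℏ, while L_z,max = lℏ = 2ℏ.
The difference is (√6 − 2)ℏ ≈ 0.4495ℏ.

|L| − L_z,max ≈ 0.4495ℏ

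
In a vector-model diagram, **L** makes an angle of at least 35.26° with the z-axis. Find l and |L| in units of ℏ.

l = 2, |L| = √6 ℏ ≈ 2.449ℏ

cos²θ_min = l/(l+1) = 0.6667.
Solving: l = 2.
Then |L| = ℏ√(2·3) = √6 ℏ.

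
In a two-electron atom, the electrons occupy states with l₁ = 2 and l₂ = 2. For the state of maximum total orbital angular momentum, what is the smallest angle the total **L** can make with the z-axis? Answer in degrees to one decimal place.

θ_min ≈ 26.6°

Angular momentum addition gives L = |l₁ − l₂|, …, l₁ + l₂.
So L can be 0, 1, 2, 3, 4.
The maximum is L = 4, with |L_tot| = ℏ√(4·5) = 2√5 ℏ.
The minimum angle with z is arccos(4/√20) ≈ 26.6°.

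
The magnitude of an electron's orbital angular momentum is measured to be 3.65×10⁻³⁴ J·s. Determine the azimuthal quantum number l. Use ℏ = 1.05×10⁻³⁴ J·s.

l = 3

Dividing by ℏ: |L|/ℏ ≈ 3.476.
l(l+1) ≈ 3.476² ≈ 12.08, so l = 3.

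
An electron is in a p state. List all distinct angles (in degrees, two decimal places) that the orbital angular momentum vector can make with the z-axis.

For a p orbital, l = 1.
|L| = √(l(l+1)) ℏ = √2 ℏ.
cos θ = m_l/√2 for each m_l ∈ {-1, 0, 1}.

θ ∈ {45.00°, 90.00°, 135.00°}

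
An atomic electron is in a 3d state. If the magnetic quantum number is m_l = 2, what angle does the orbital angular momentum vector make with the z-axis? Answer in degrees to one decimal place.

θ ≈ 35.3°

For 3d, l = 2.
|L| = √(l(l+1)) ℏ = √6 ℏ.
L_z = m_l ℏ = 2ℏ.
cos θ = L_z/|L| = 2/√6, so θ ≈ 35.3°.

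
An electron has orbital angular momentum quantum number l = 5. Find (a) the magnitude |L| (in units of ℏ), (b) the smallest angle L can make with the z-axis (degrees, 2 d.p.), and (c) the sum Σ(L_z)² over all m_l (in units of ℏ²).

|L| = √30 ℏ ≈ 5.477ℏ; θ_min ≈ 24.09°; Σ(L_z)² = 110 ℏ²

|L| = ℏ√(5·6) = √30 ℏ ≈ 5.477ℏ.
cos θ_min = 5/√30, so θ_min ≈ 24.09°.
Σ m_l² = 110, so Σ(L_z)² = 110 ℏ².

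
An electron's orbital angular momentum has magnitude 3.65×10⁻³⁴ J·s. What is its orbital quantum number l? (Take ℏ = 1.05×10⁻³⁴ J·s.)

In units of ℏ, |L| ≈ 3.476.
(|L|/ℏ)² = l(l+1) ≈ 12.08 ⇒ l = 3.

l = 3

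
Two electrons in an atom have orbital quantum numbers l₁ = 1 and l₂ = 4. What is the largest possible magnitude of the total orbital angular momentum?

|L_tot|_max = √30 ℏ ≈ 5.477ℏ

Angular momentum addition gives L = |l₁ − l₂|, …, l₁ + l₂.
Allowed values: L = 3, 4, 5.
The largest magnitude corresponds to L = 5: |L_tot| = ℏ√(5·6) = √30 ℏ.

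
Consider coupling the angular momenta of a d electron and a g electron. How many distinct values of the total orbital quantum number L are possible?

L runs from |2 − 4| = 2 to 2 + 4 = 6.
L ∈ {2, 3, 4, 5, 6}.
That is 5 values.

5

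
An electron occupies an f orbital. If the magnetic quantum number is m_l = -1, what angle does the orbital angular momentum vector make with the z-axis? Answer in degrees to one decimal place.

θ ≈ 106.8°

An f state has l = 3.
|L|² = l(l+1)ℏ² = 12ℏ², so |L| = 2√3 ℏ.
L_z = m_l ℏ = −1ℏ.
cos θ = L_z/|L| = -1/√12, so θ ≈ 106.8°.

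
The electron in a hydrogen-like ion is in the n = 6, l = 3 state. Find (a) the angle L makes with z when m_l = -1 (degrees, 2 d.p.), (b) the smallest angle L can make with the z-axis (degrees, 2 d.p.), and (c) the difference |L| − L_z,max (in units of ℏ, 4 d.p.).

θ(m_l=-1) ≈ 106.78°; θ_min ≈ 30.00°; |L|−L_z,max ≈ 0.4641ℏ

For m_l = -1: cos θ = -1/√12, θ ≈ 106.78°.
cos θ_min = 3/√12, so θ_min ≈ 30.00°.
|L| − L_z,max = (2√3 − 3)ℏ ≈ 0.4641ℏ.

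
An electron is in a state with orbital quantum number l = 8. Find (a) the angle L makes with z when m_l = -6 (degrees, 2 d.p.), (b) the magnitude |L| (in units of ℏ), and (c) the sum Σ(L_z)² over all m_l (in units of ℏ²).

θ(m_l=-6) ≈ 135.00°; |L| = 6√2 ℏ ≈ 8.485ℏ; Σ(L_z)² = 408 ℏ²

For m_l = -6: cos θ = -6/√72, θ ≈ 135.00°.
|L| = ℏ√(8·9) = 6√2 ℏ ≈ 8.485ℏ.
Σ m_l² = 408, so Σ(L_z)² = 408 ℏ².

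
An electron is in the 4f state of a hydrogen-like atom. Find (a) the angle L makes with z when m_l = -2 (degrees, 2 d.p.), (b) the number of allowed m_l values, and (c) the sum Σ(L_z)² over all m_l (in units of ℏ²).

θ(m_l=-2) ≈ 125.26°; 7 values; Σ(L_z)² = 28 ℏ²

The 4f subshell has l = 3.
For m_l = -2: cos θ = -2/√12, θ ≈ 125.26°.
There are 2l+1 = 7 values of m_l.
Σ m_l² = 28, so Σ(L_z)² = 28 ℏ².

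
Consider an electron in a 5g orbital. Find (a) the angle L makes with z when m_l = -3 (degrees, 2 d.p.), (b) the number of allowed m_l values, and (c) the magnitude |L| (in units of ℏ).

θ(m_l=-3) ≈ 132.13°; 9 values; |L| = 2√5 ℏ ≈ 4.472ℏ

5g means n = 5, l = 4.
For m_l = -3: cos θ = -3/√20, θ ≈ 132.13°.
There are 2l+1 = 9 values of m_l.
|L| = ℏ√(4·5) = 2√5 ℏ ≈ 4.472ℏ.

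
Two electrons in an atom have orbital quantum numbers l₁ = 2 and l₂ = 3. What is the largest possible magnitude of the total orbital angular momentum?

|L_tot|_max = √30 ℏ ≈ 5.477ℏ

L runs from |2 − 3| = 1 to 2 + 3 = 5.
So L can be 1, 2, 3, 4, 5.
The largest magnitude corresponds to L = 5: |L_tot| = ℏ√(5·6) = √30 ℏ.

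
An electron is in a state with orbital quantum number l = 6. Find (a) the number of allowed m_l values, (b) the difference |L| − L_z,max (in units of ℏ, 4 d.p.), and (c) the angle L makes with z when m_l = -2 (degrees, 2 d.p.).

There are 2l+1 = 13 values of m_l.
|L| − L_z,max = (√42 − 6)ℏ ≈ 0.4807ℏ.
For m_l = -2: cos θ = -2/√42, θ ≈ 107.98°.

13 values; |L|−L_z,max ≈ 0.4807ℏ; θ(m_l=-2) ≈ 107.98°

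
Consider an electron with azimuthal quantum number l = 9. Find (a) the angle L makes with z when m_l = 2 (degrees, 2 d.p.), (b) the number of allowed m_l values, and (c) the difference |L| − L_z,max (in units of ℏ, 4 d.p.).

For m_l = 2: cos θ = 2/√90, θ ≈ 77.83°.
There are 2l+1 = 19 values of m_l.
|L| − L_z,max = (3√10 − 9)ℏ ≈ 0.4868ℏ.

θ(m_l=2) ≈ 77.83°; 19 values; |L|−L_z,max ≈ 0.4868ℏ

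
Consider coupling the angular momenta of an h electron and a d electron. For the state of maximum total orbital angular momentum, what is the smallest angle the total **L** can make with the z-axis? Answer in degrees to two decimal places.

θ_min ≈ 20.70°

By the triangle rule, |l₁ − l₂| ≤ L ≤ l₁ + l₂.
So L can be 3, 4, 5, 6, 7.
The maximum is L = 7, with |L_tot| = ℏ√(7·8) = 2√14 ℏ.
The minimum angle with z is arccos(7/√56) ≈ 20.70°.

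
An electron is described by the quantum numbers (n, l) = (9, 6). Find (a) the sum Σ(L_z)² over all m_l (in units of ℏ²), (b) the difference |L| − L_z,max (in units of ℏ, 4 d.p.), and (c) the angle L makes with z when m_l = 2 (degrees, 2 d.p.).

Σ(L_z)² = 182 ℏ²; |L|−L_z,max ≈ 0.4807ℏ; θ(m_l=2) ≈ 72.02°

Σ m_l² = 182, so Σ(L_z)² = 182 ℏ².
|L| − L_z,max = (√42 − 6)ℏ ≈ 0.4807ℏ.
For m_l = 2: cos θ = 2/√42, θ ≈ 72.02°.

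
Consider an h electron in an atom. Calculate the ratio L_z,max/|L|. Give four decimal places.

L_z,max/|L| = 0.9129

For an h orbital, l = 5.
|L| = √30 ℏ ≈ 5.4772ℏ, while L_z,max = lℏ = 5ℏ.
L_z,max/|L| = 5/√30 = 0.9129.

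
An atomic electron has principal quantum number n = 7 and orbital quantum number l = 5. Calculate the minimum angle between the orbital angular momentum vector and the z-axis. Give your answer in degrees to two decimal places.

θ_min ≈ 24.09°

|L| = ℏ√(l(l+1)) = √30 ℏ.
The smallest angle corresponds to the largest L_z, i.e. m_l = l = 5, giving L_z = 5ℏ.
cos θ_min = 5/√30, so θ_min ≈ 24.09°.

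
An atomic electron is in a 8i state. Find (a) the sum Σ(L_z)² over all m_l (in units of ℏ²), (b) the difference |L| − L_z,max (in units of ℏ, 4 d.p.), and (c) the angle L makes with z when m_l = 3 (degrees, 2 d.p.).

Σ(L_z)² = 182 ℏ²; |L|−L_z,max ≈ 0.4807ℏ; θ(m_l=3) ≈ 62.42°

For 8i, l = 6.
Σ m_l² = 182, so Σ(L_z)² = 182 ℏ².
|L| − L_z,max = (√42 − 6)ℏ ≈ 0.4807ℏ.
For m_l = 3: cos θ = 3/√42, θ ≈ 62.42°.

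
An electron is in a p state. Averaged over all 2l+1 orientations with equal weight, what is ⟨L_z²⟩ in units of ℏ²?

⟨L_z²⟩ = 0.6667 ℏ²

A p state has l = 1.
m_l ∈ {-1, 0, 1}.
Average of L_z² over 3 states: 2/3 ℏ² = 0.6667 ℏ².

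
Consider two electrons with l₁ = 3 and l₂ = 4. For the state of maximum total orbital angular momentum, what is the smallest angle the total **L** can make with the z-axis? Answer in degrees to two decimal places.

θ_min ≈ 20.70°

By the triangle rule, |l₁ − l₂| ≤ L ≤ l₁ + l₂.
Allowed values: L = 1, 2, 3, 4, 5, 6, 7.
The maximum is L = 7, with |L_tot| = ℏ√(7·8) = 2√14 ℏ.
The minimum angle with z is arccos(7/√56) ≈ 20.70°.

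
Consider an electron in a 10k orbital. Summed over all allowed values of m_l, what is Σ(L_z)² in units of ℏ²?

The 10k subshell has l = 7.
The allowed m_l values are -7, -6, -5, -4, -3, -2, -1, 0, 1, 2, 3, 4, 5, 6, 7.
Σ m_l² = l(l+1)(2l+1)/3 = 7·8·15/3 = 280.

Σ(L_z)² = 280 ℏ²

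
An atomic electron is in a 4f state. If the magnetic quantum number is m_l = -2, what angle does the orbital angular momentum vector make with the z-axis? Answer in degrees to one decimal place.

θ ≈ 125.3°

4f means n = 4, l = 3.
|L|² = l(l+1)ℏ² = 12ℏ², so |L| = 2√3 ℏ.
L_z = m_l ℏ = −2ℏ.
cos θ = L_z/|L| = -2/√12, so θ ≈ 125.3°.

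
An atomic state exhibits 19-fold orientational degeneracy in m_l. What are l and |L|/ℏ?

2l + 1 = 19 ⇒ l = 9.
|L| = ℏ√(l(l+1)) = ℏ√(9·10) = 3√10 ℏ.

l = 9, |L| = 3√10 ℏ ≈ 9.487ℏ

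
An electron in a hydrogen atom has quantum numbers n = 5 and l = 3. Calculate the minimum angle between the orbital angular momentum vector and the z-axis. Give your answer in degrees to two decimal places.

|L| = ℏ√(l(l+1)) = 2√3 ℏ.
The smallest angle corresponds to the largest L_z, i.e. m_l = l = 3, giving L_z = 3ℏ.
cos θ_min = 3/√12, so θ_min ≈ 30.00°.

θ_min ≈ 30.00°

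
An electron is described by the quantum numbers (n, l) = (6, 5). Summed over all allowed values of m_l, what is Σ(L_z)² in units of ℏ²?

Σ(L_z)² = 110 ℏ²

m_l runs from −5 to 5, i.e. {-5, -4, -3, -2, -1, 0, 1, 2, 3, 4, 5}.
Σ m_l² = l(l+1)(2l+1)/3 = 5·6·11/3 = 110.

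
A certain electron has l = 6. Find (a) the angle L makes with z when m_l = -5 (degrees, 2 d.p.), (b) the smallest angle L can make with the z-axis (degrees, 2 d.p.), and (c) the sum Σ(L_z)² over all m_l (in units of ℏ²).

For m_l = -5: cos θ = -5/√42, θ ≈ 140.49°.
cos θ_min = 6/√42, so θ_min ≈ 22.21°.
Σ m_l² = 182, so Σ(L_z)² = 182 ℏ².

θ(m_l=-5) ≈ 140.49°; θ_min ≈ 22.21°; Σ(L_z)² = 182 ℏ²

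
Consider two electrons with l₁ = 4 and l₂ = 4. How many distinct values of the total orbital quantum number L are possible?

9

Angular momentum addition gives L = |l₁ − l₂|, …, l₁ + l₂.
So L can be 0, 1, 2, 3, 4, 5, 6, 7, 8.
That is 9 values.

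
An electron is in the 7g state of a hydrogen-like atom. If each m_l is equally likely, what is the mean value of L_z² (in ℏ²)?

⟨L_z²⟩ = 6.667 ℏ²

The 7g subshell has l = 4.
m_l ∈ {-4, -3, -2, -1, 0, 1, 2, 3, 4}.
⟨L_z²⟩ = ℏ²·l(l+1)/3 = 6.667ℏ².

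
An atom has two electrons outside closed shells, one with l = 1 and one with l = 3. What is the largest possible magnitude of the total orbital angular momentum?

|L_tot|_max = 2√5 ℏ ≈ 4.472ℏ

By the triangle rule, |l₁ − l₂| ≤ L ≤ l₁ + l₂.
Allowed values: L = 2, 3, 4.
The largest magnitude corresponds to L = 4: |L_tot| = ℏ√(4·5) = 2√5 ℏ.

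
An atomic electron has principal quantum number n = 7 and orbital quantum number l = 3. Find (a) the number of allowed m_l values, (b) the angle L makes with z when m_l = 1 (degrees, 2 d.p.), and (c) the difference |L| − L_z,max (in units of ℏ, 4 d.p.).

7 values; θ(m_l=1) ≈ 73.22°; |L|−L_z,max ≈ 0.4641ℏ

There are 2l+1 = 7 values of m_l.
For m_l = 1: cos θ = 1/√12, θ ≈ 73.22°.
|L| − L_z,max = (2√3 − 3)ℏ ≈ 0.4641ℏ.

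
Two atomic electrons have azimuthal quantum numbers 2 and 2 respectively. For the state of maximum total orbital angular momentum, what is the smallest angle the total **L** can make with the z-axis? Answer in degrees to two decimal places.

Angular momentum addition gives L = |l₁ − l₂|, …, l₁ + l₂.
Allowed values: L = 0, 1, 2, 3, 4.
The maximum is L = 4, with |L_tot| = ℏ√(4·5) = 2√5 ℏ.
The minimum angle with z is arccos(4/√20) ≈ 26.57°.

θ_min ≈ 26.57°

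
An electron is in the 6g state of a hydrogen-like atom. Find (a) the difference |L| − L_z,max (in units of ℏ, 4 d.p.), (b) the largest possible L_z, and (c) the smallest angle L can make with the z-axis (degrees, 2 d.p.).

For 6g, l = 4.
|L| − L_z,max = (2√5 − 4)ℏ ≈ 0.4721ℏ.
L_z,max = lℏ = 4ℏ.
cos θ_min = 4/√20, so θ_min ≈ 26.57°.

|L|−L_z,max ≈ 0.4721ℏ; L_z,max = 4ℏ; θ_min ≈ 26.57°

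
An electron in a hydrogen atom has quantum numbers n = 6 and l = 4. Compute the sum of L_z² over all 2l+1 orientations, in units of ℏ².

Σ(L_z)² = 60 ℏ²

m_l ∈ {-4, -3, -2, -1, 0, 1, 2, 3, 4}.
Σ m_l² = 2·(1 + 4 + 9 + 16) = 60.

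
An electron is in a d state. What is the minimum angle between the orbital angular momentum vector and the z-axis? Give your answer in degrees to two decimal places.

θ_min ≈ 35.26°

For a d orbital, l = 2.
|L| = √(l(l+1)) ℏ = √6 ℏ.
The smallest angle corresponds to the largest L_z, i.e. m_l = l = 2, giving L_z = 2ℏ.
cos θ_min = 2/√6, so θ_min ≈ 35.26°.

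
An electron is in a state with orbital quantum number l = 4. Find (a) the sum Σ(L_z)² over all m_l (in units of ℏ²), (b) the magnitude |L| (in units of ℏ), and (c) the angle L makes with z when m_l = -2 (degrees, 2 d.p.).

Σ m_l² = 60, so Σ(L_z)² = 60 ℏ².
|L| = ℏ√(4·5) = 2√5 ℏ ≈ 4.472ℏ.
For m_l = -2: cos θ = -2/√20, θ ≈ 116.57°.

Σ(L_z)² = 60 ℏ²; |L| = 2√5 ℏ ≈ 4.472ℏ; θ(m_l=-2) ≈ 116.57°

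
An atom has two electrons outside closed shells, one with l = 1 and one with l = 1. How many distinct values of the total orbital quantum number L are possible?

Angular momentum addition gives L = |l₁ − l₂|, …, l₁ + l₂.
Allowed values: L = 0, 1, 2.
That is 3 values.

3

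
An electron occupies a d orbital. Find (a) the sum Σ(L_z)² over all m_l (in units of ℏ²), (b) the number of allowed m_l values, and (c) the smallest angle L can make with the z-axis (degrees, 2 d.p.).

Σ(L_z)² = 10 ℏ²; 5 values; θ_min ≈ 35.26°

For a d orbital, l = 2.
Σ m_l² = 10, so Σ(L_z)² = 10 ℏ².
There are 2l+1 = 5 values of m_l.
cos θ_min = 2/√6, so θ_min ≈ 35.26°.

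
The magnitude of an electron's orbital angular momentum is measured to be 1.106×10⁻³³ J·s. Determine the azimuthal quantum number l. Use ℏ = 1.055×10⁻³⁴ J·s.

|L|/ℏ = (1.106×10⁻³³)/(1.055×10⁻³⁴) ≈ 10.483.
(|L|/ℏ)² = l(l+1) ≈ 109.90 ⇒ l = 10.

l = 10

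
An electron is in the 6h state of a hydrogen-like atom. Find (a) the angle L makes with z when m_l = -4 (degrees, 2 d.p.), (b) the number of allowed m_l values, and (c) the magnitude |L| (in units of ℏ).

θ(m_l=-4) ≈ 136.91°; 11 values; |L| = √30 ℏ ≈ 5.477ℏ

6h means n = 6, l = 5.
For m_l = -4: cos θ = -4/√30, θ ≈ 136.91°.
There are 2l+1 = 11 values of m_l.
|L| = ℏ√(5·6) = √30 ℏ ≈ 5.477ℏ.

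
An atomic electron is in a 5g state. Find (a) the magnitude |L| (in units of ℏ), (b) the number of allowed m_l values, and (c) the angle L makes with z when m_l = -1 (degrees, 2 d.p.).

|L| = 2√5 ℏ ≈ 4.472ℏ; 9 values; θ(m_l=-1) ≈ 102.92°

For 5g, l = 4.
|L| = ℏ√(4·5) = 2√5 ℏ ≈ 4.472ℏ.
There are 2l+1 = 9 values of m_l.
For m_l = -1: cos θ = -1/√20, θ ≈ 102.92°.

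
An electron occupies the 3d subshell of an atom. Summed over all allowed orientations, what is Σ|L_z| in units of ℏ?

3d means n = 3, l = 2.
m_l runs from −2 to 2, i.e. {-2, -1, 0, 1, 2}.
Σ|m_l| = l(l+1) = 6.

Σ|L_z| = 6 ℏ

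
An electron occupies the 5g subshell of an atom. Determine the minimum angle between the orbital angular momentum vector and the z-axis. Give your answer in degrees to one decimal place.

θ_min ≈ 26.6°

For 5g, l = 4.
|L| = √(l(l+1)) ℏ = 2√5 ℏ.
The smallest angle corresponds to the largest L_z, i.e. m_l = l = 4, giving L_z = 4ℏ.
cos θ_min = 4/√20, so θ_min ≈ 26.6°.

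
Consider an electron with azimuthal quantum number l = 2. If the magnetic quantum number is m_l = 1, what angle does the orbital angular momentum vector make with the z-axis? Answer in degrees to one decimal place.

θ ≈ 65.9°

|L| = √(l(l+1)) ℏ = √6 ℏ.
L_z = m_l ℏ = 1ℏ.
cos θ = L_z/|L| = 1/√6, so θ ≈ 65.9°.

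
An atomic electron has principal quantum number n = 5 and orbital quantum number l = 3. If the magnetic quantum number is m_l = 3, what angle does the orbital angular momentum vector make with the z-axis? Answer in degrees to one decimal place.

θ ≈ 30.0°

|L| = ℏ√(l(l+1)) = 2√3 ℏ.
L_z = m_l ℏ = 3ℏ.
cos θ = L_z/|L| = 3/√12, so θ ≈ 30.0°.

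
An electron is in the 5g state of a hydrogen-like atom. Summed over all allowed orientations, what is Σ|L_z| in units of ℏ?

Σ|L_z| = 20 ℏ

The 5g subshell has l = 4.
The allowed m_l values are -4, -3, -2, -1, 0, 1, 2, 3, 4.
Σ|m_l| = 2(1+2+…+4) = 20.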